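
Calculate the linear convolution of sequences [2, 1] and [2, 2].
y[0] = 2×2 = 4; y[1] = 2×2 + 1×2 = 6; y[2] = 1×2 = 2

[4, 6, 2]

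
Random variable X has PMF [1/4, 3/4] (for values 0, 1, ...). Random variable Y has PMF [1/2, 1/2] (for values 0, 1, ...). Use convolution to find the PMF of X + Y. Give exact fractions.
P(X+Y=k) = Σ_i P(X=i)·P(Y=k-i) — a convolution of [1/4, 3/4] and [1/2, 1/2]. P(X+Y=0) = (1/4)×(1/2) = 1/8; P(X+Y=1) = (1/4)×(1/2) + (3/4)×(1/2) = 1/8 + 3/8 = 1/2; P(X+Y=2) = (3/4)×(1/2) = 3/8. PMF: [1/8, 1/2, 3/8] (sums to 1 ✓)

[1/8, 1/2, 3/8]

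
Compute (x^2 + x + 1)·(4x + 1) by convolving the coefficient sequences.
Ascending coefficients: a = [1, 1, 1], b = [1, 4]. c[0] = 1×1 = 1; c[1] = 1×4 + 1×1 = 5; c[2] = 1×4 + 1×1 = 5; c[3] = 1×4 = 4. Result coefficients: [1, 5, 5, 4] → 4x^3 + 5x^2 + 5x + 1

4x^3 + 5x^2 + 5x + 1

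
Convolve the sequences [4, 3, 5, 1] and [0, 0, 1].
y[0] = 4×0 = 0; y[1] = 4×0 + 3×0 = 0; y[2] = 4×1 + 3×0 + 5×0 = 4; y[3] = 3×1 + 5×0 + 1×0 = 3; y[4] = 5×1 + 1×0 = 5; y[5] = 1×1 = 1

[0, 0, 4, 3, 5, 1]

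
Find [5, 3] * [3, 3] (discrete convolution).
y[0] = 5×3 = 15; y[1] = 5×3 + 3×3 = 24; y[2] = 3×3 = 9

[15, 24, 9]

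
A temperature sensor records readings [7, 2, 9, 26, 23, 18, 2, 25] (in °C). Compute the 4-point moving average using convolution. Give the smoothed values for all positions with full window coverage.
4-point moving average kernel = [1, 1, 1, 1]. Apply in 'valid' mode (full window coverage): avg[0] = (7 + 2 + 9 + 26) / 4 = 11.0; avg[1] = (2 + 9 + 26 + 23) / 4 = 15.0; avg[2] = (9 + 26 + 23 + 18) / 4 = 19.0; avg[3] = (26 + 23 + 18 + 2) / 4 = 17.25; avg[4] = (23 + 18 + 2 + 25) / 4 = 17.0. Smoothed values: [11.0, 15.0, 19.0, 17.25, 17.0]

[11.0, 15.0, 19.0, 17.25, 17.0]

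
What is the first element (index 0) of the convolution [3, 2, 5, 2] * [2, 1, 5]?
Use y[k] = Σ_i a[i]·b[k-i] at k=0. y[0] = 3×2 = 6

6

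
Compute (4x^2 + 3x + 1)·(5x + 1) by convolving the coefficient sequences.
Ascending coefficients: a = [1, 3, 4], b = [1, 5]. c[0] = 1×1 = 1; c[1] = 1×5 + 3×1 = 8; c[2] = 3×5 + 4×1 = 19; c[3] = 4×5 = 20. Result coefficients: [1, 8, 19, 20] → 20x^3 + 19x^2 + 8x + 1

20x^3 + 19x^2 + 8x + 1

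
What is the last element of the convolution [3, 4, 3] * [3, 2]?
Use y[k] = Σ_i a[i]·b[k-i] at k=3. y[3] = 3×2 = 6

6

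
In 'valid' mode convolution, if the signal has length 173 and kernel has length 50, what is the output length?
'Valid' mode counts only positions where the kernel fully overlaps the signal: m - n + 1 = 173 - 50 + 1 = 124

124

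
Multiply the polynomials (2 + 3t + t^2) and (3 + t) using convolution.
Ascending coefficients: a = [2, 3, 1], b = [3, 1]. c[0] = 2×3 = 6; c[1] = 2×1 + 3×3 = 11; c[2] = 3×1 + 1×3 = 6; c[3] = 1×1 = 1. Result coefficients: [6, 11, 6, 1] → 6 + 11t + 6t^2 + t^3

6 + 11t + 6t^2 + t^3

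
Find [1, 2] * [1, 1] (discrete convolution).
y[0] = 1×1 = 1; y[1] = 1×1 + 2×1 = 3; y[2] = 2×1 = 2

[1, 3, 2]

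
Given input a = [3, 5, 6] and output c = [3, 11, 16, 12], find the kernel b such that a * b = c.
Output length 4 = len(a) + len(b) - 1 ⇒ len(b) = 2. Solve b forward using b[k] = (c[k] - Σ_{i≥1} a[i]·b[k-i]) / a[0]: b[0] = c[0] / a[0] = 3 / 3 = 1; b[1] = (c[1] - 5×1) / a[0] = (11 - 5×1) / 3 = 2. So b = [1, 2]. Forward-check [3, 5, 6] * [1, 2]: c[0] = 3×1 = 3; c[1] = 3×2 + 5×1 = 11; c[2] = 5×2 + 6×1 = 16; c[3] = 6×2 = 12 → [3, 11, 16, 12] ✓

[1, 2]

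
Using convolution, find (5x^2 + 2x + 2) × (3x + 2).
Ascending coefficients: a = [2, 2, 5], b = [2, 3]. c[0] = 2×2 = 4; c[1] = 2×3 + 2×2 = 10; c[2] = 2×3 + 5×2 = 16; c[3] = 5×3 = 15. Result coefficients: [4, 10, 16, 15] → 15x^3 + 16x^2 + 10x + 4

15x^3 + 16x^2 + 10x + 4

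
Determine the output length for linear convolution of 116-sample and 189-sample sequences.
Linear/full convolution length: m + n - 1 = 116 + 189 - 1 = 304

304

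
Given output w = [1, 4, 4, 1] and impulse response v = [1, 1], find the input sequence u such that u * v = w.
Deconvolve w=[1, 4, 4, 1] by v=[1, 1]. Since v[0]=1, solve forward: u[0] = w[0] / 1 = 1; u[1] = (w[1] - 1×1) / 1 = 3; u[2] = (w[2] - 3×1) / 1 = 1. So u = [1, 3, 1]. Check by forward convolution: w[0] = 1×1 = 1; w[1] = 1×1 + 3×1 = 4; w[2] = 3×1 + 1×1 = 4; w[3] = 1×1 = 1

[1, 3, 1]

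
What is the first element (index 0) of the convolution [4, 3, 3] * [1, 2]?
Use y[k] = Σ_i a[i]·b[k-i] at k=0. y[0] = 4×1 = 4

4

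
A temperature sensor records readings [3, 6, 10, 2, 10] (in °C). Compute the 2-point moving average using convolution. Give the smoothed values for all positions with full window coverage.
2-point moving average kernel = [1, 1]. Apply in 'valid' mode (full window coverage): avg[0] = (3 + 6) / 2 = 4.5; avg[1] = (6 + 10) / 2 = 8.0; avg[2] = (10 + 2) / 2 = 6.0; avg[3] = (2 + 10) / 2 = 6.0. Smoothed values: [4.5, 8.0, 6.0, 6.0]

[4.5, 8.0, 6.0, 6.0]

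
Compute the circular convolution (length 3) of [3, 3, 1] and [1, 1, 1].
Use y[k] = Σ_j u[j]·v[(k-j) mod 3]. y[0] = 3×1 + 3×1 + 1×1 = 7; y[1] = 3×1 + 3×1 + 1×1 = 7; y[2] = 3×1 + 3×1 + 1×1 = 7. Result: [7, 7, 7]

[7, 7, 7]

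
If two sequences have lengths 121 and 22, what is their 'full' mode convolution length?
Linear/full convolution length: m + n - 1 = 121 + 22 - 1 = 142

142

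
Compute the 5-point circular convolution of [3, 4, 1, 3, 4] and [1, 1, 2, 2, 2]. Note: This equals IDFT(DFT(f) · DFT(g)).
Either evaluate y[k] = Σ_j f[j]·g[(k-j) mod 5] directly, or use IDFT(DFT(f) · DFT(g)). y[0] = 3×1 + 4×2 + 1×2 + 3×2 + 4×1 = 23; y[1] = 3×1 + 4×1 + 1×2 + 3×2 + 4×2 = 23; y[2] = 3×2 + 4×1 + 1×1 + 3×2 + 4×2 = 25; y[3] = 3×2 + 4×2 + 1×1 + 3×1 + 4×2 = 26; y[4] = 3×2 + 4×2 + 1×2 + 3×1 + 4×1 = 23. Result: [23, 23, 25, 26, 23]

[23, 23, 25, 26, 23]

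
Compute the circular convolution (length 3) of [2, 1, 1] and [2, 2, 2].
Use y[k] = Σ_j a[j]·b[(k-j) mod 3]. y[0] = 2×2 + 1×2 + 1×2 = 8; y[1] = 2×2 + 1×2 + 1×2 = 8; y[2] = 2×2 + 1×2 + 1×2 = 8. Result: [8, 8, 8]

[8, 8, 8]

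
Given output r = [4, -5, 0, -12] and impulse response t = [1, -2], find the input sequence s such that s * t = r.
Deconvolve r=[4, -5, 0, -12] by t=[1, -2]. Since t[0]=1, solve forward: s[0] = r[0] / 1 = 4; s[1] = (r[1] - 4×-2) / 1 = 3; s[2] = (r[2] - 3×-2) / 1 = 6. So s = [4, 3, 6]. Check by forward convolution: r[0] = 4×1 = 4; r[1] = 4×-2 + 3×1 = -5; r[2] = 3×-2 + 6×1 = 0; r[3] = 6×-2 = -12

[4, 3, 6]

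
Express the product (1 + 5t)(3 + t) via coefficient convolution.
Ascending coefficients: a = [1, 5], b = [3, 1]. c[0] = 1×3 = 3; c[1] = 1×1 + 5×3 = 16; c[2] = 5×1 = 5. Result coefficients: [3, 16, 5] → 3 + 16t + 5t^2

3 + 16t + 5t^2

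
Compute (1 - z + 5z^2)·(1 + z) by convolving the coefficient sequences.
Ascending coefficients: a = [1, -1, 5], b = [1, 1]. c[0] = 1×1 = 1; c[1] = 1×1 + -1×1 = 0; c[2] = -1×1 + 5×1 = 4; c[3] = 5×1 = 5. Result coefficients: [1, 0, 4, 5] → 1 + 4z^2 + 5z^3

1 + 4z^2 + 5z^3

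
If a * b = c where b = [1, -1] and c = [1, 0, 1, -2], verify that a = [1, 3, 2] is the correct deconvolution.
Forward-compute [1, 3, 2] * [1, -1]: c[0] = 1×1 = 1; c[1] = 1×-1 + 3×1 = 2; c[2] = 3×-1 + 2×1 = -1; c[3] = 2×-1 = -2 → [1, 2, -1, -2]. Does not match given c = [1, 0, 1, -2].

Not verified. [1, 3, 2] * [1, -1] = [1, 2, -1, -2], which differs from [1, 0, 1, -2] at index 1.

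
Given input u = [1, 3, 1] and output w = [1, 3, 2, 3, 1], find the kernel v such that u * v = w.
Output length 5 = len(u) + len(v) - 1 ⇒ len(v) = 3. Solve v forward using v[k] = (w[k] - Σ_{i≥1} u[i]·v[k-i]) / u[0]: v[0] = w[0] / u[0] = 1 / 1 = 1; v[1] = (w[1] - 3×1) / u[0] = (3 - 3×1) / 1 = 0; v[2] = (w[2] - 3×0 - 1×1) / u[0] = (2 - 3×0 - 1×1) / 1 = 1. So v = [1, 0, 1]. Forward-check [1, 3, 1] * [1, 0, 1]: w[0] = 1×1 = 1; w[1] = 1×0 + 3×1 = 3; w[2] = 1×1 + 3×0 + 1×1 = 2; w[3] = 3×1 + 1×0 = 3; w[4] = 1×1 = 1 → [1, 3, 2, 3, 1] ✓

[1, 0, 1]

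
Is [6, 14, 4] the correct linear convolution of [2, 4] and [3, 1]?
Recompute linear convolution of [2, 4] and [3, 1]: y[0] = 2×3 = 6; y[1] = 2×1 + 4×3 = 14; y[2] = 4×1 = 4 → [6, 14, 4]. Given [6, 14, 4] matches, so answer: Yes

Yes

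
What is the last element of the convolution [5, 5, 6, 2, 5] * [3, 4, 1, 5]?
Use y[k] = Σ_i a[i]·b[k-i] at k=7. y[7] = 5×5 = 25

25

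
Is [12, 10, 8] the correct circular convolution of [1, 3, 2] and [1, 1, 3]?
Recompute circular convolution of [1, 3, 2] and [1, 1, 3]: y[0] = 1×1 + 3×3 + 2×1 = 12; y[1] = 1×1 + 3×1 + 2×3 = 10; y[2] = 1×3 + 3×1 + 2×1 = 8 → [12, 10, 8]. Given [12, 10, 8] matches, so answer: Yes

Yes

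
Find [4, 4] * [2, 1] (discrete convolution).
y[0] = 4×2 = 8; y[1] = 4×1 + 4×2 = 12; y[2] = 4×1 = 4

[8, 12, 4]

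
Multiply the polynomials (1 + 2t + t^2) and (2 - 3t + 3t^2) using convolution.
Ascending coefficients: a = [1, 2, 1], b = [2, -3, 3]. c[0] = 1×2 = 2; c[1] = 1×-3 + 2×2 = 1; c[2] = 1×3 + 2×-3 + 1×2 = -1; c[3] = 2×3 + 1×-3 = 3; c[4] = 1×3 = 3. Result coefficients: [2, 1, -1, 3, 3] → 2 + t - t^2 + 3t^3 + 3t^4

2 + t - t^2 + 3t^3 + 3t^4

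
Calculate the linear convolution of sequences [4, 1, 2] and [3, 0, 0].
y[0] = 4×3 = 12; y[1] = 4×0 + 1×3 = 3; y[2] = 4×0 + 1×0 + 2×3 = 6; y[3] = 1×0 + 2×0 = 0; y[4] = 2×0 = 0

[12, 3, 6, 0, 0]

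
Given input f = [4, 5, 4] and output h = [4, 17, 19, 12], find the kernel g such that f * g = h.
Output length 4 = len(f) + len(g) - 1 ⇒ len(g) = 2. Solve g forward using g[k] = (h[k] - Σ_{i≥1} f[i]·g[k-i]) / f[0]: g[0] = h[0] / f[0] = 4 / 4 = 1; g[1] = (h[1] - 5×1) / f[0] = (17 - 5×1) / 4 = 3. So g = [1, 3]. Forward-check [4, 5, 4] * [1, 3]: h[0] = 4×1 = 4; h[1] = 4×3 + 5×1 = 17; h[2] = 5×3 + 4×1 = 19; h[3] = 4×3 = 12 → [4, 17, 19, 12] ✓

[1, 3]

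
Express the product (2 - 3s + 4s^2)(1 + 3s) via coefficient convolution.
Ascending coefficients: a = [2, -3, 4], b = [1, 3]. c[0] = 2×1 = 2; c[1] = 2×3 + -3×1 = 3; c[2] = -3×3 + 4×1 = -5; c[3] = 4×3 = 12. Result coefficients: [2, 3, -5, 12] → 2 + 3s - 5s^2 + 12s^3

2 + 3s - 5s^2 + 12s^3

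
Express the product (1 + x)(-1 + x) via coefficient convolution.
Ascending coefficients: a = [1, 1], b = [-1, 1]. c[0] = 1×-1 = -1; c[1] = 1×1 + 1×-1 = 0; c[2] = 1×1 = 1. Result coefficients: [-1, 0, 1] → -1 + x^2

-1 + x^2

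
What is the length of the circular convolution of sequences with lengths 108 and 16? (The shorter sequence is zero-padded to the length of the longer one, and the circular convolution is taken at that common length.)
Circular convolution (zero-padding the shorter input) has length max(m, n) = max(108, 16) = 108

108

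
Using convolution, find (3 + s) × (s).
Ascending coefficients: a = [3, 1], b = [0, 1]. c[0] = 3×0 = 0; c[1] = 3×1 + 1×0 = 3; c[2] = 1×1 = 1. Result coefficients: [0, 3, 1] → 3s + s^2

3s + s^2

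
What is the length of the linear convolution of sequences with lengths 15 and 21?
Linear/full convolution length: m + n - 1 = 15 + 21 - 1 = 35

35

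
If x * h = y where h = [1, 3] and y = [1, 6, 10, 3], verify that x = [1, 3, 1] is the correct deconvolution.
Forward-compute [1, 3, 1] * [1, 3]: y[0] = 1×1 = 1; y[1] = 1×3 + 3×1 = 6; y[2] = 3×3 + 1×1 = 10; y[3] = 1×3 = 3 → [1, 6, 10, 3]. Matches given y = [1, 6, 10, 3], so verified.

Verified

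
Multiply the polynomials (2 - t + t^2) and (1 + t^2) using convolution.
Ascending coefficients: a = [2, -1, 1], b = [1, 0, 1]. c[0] = 2×1 = 2; c[1] = 2×0 + -1×1 = -1; c[2] = 2×1 + -1×0 + 1×1 = 3; c[3] = -1×1 + 1×0 = -1; c[4] = 1×1 = 1. Result coefficients: [2, -1, 3, -1, 1] → 2 - t + 3t^2 - t^3 + t^4

2 - t + 3t^2 - t^3 + t^4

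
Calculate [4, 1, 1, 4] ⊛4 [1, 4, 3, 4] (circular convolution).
Use y[k] = Σ_j x[j]·h[(k-j) mod 4]. y[0] = 4×1 + 1×4 + 1×3 + 4×4 = 27; y[1] = 4×4 + 1×1 + 1×4 + 4×3 = 33; y[2] = 4×3 + 1×4 + 1×1 + 4×4 = 33; y[3] = 4×4 + 1×3 + 1×4 + 4×1 = 27. Result: [27, 33, 33, 27]

[27, 33, 33, 27]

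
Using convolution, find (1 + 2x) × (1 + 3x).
Ascending coefficients: a = [1, 2], b = [1, 3]. c[0] = 1×1 = 1; c[1] = 1×3 + 2×1 = 5; c[2] = 2×3 = 6. Result coefficients: [1, 5, 6] → 1 + 5x + 6x^2

1 + 5x + 6x^2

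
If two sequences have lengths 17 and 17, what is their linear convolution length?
Linear/full convolution length: m + n - 1 = 17 + 17 - 1 = 33

33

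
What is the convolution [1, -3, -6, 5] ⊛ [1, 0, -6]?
y[0] = 1×1 = 1; y[1] = 1×0 + -3×1 = -3; y[2] = 1×-6 + -3×0 + -6×1 = -12; y[3] = -3×-6 + -6×0 + 5×1 = 23; y[4] = -6×-6 + 5×0 = 36; y[5] = 5×-6 = -30

[1, -3, -12, 23, 36, -30]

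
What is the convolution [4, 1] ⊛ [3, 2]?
y[0] = 4×3 = 12; y[1] = 4×2 + 1×3 = 11; y[2] = 1×2 = 2

[12, 11, 2]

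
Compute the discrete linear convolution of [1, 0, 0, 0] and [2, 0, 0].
y[0] = 1×2 = 2; y[1] = 1×0 + 0×2 = 0; y[2] = 1×0 + 0×0 + 0×2 = 0; y[3] = 0×0 + 0×0 + 0×2 = 0; y[4] = 0×0 + 0×0 = 0; y[5] = 0×0 = 0

[2, 0, 0, 0, 0, 0]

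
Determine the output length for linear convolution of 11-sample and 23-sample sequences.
Linear/full convolution length: m + n - 1 = 11 + 23 - 1 = 33

33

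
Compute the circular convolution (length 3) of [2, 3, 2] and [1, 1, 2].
Use y[k] = Σ_j u[j]·v[(k-j) mod 3]. y[0] = 2×1 + 3×2 + 2×1 = 10; y[1] = 2×1 + 3×1 + 2×2 = 9; y[2] = 2×2 + 3×1 + 2×1 = 9. Result: [10, 9, 9]

[10, 9, 9]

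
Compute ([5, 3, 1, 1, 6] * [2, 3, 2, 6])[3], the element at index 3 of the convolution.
Use y[k] = Σ_i a[i]·b[k-i] at k=3. y[3] = 5×6 + 3×2 + 1×3 + 1×2 = 41

41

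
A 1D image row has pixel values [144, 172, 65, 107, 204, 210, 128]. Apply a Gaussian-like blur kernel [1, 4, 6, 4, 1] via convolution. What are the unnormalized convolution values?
Convolve image row [144, 172, 65, 107, 204, 210, 128] with kernel [1, 4, 6, 4, 1]: y[0] = 144×1 = 144; y[1] = 144×4 + 172×1 = 748; y[2] = 144×6 + 172×4 + 65×1 = 1617; y[3] = 144×4 + 172×6 + 65×4 + 107×1 = 1975; y[4] = 144×1 + 172×4 + 65×6 + 107×4 + 204×1 = 1854; y[5] = 172×1 + 65×4 + 107×6 + 204×4 + 210×1 = 2100; y[6] = 65×1 + 107×4 + 204×6 + 210×4 + 128×1 = 2685; y[7] = 107×1 + 204×4 + 210×6 + 128×4 = 2695; y[8] = 204×1 + 210×4 + 128×6 = 1812; y[9] = 210×1 + 128×4 = 722; y[10] = 128×1 = 128 → [144, 748, 1617, 1975, 1854, 2100, 2685, 2695, 1812, 722, 128]. Normalization factor = sum(kernel) = 16.

[144, 748, 1617, 1975, 1854, 2100, 2685, 2695, 1812, 722, 128]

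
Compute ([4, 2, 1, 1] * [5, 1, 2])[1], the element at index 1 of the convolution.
Use y[k] = Σ_i a[i]·b[k-i] at k=1. y[1] = 4×1 + 2×5 = 14

14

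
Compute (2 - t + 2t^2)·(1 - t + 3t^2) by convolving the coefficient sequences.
Ascending coefficients: a = [2, -1, 2], b = [1, -1, 3]. c[0] = 2×1 = 2; c[1] = 2×-1 + -1×1 = -3; c[2] = 2×3 + -1×-1 + 2×1 = 9; c[3] = -1×3 + 2×-1 = -5; c[4] = 2×3 = 6. Result coefficients: [2, -3, 9, -5, 6] → 2 - 3t + 9t^2 - 5t^3 + 6t^4

2 - 3t + 9t^2 - 5t^3 + 6t^4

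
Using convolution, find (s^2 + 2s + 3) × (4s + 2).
Ascending coefficients: a = [3, 2, 1], b = [2, 4]. c[0] = 3×2 = 6; c[1] = 3×4 + 2×2 = 16; c[2] = 2×4 + 1×2 = 10; c[3] = 1×4 = 4. Result coefficients: [6, 16, 10, 4] → 4s^3 + 10s^2 + 16s + 6

4s^3 + 10s^2 + 16s + 6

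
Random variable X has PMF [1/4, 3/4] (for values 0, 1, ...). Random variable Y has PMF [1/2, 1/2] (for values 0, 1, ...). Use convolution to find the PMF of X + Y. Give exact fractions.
P(X+Y=k) = Σ_i P(X=i)·P(Y=k-i) — a convolution of [1/4, 3/4] and [1/2, 1/2]. P(X+Y=0) = (1/4)×(1/2) = 1/8; P(X+Y=1) = (1/4)×(1/2) + (3/4)×(1/2) = 1/8 + 3/8 = 1/2; P(X+Y=2) = (3/4)×(1/2) = 3/8. PMF: [1/8, 1/2, 3/8] (sums to 1 ✓)

[1/8, 1/2, 3/8]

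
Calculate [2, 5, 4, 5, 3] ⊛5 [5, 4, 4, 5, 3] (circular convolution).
Use y[k] = Σ_j x[j]·h[(k-j) mod 5]. y[0] = 2×5 + 5×3 + 4×5 + 5×4 + 3×4 = 77; y[1] = 2×4 + 5×5 + 4×3 + 5×5 + 3×4 = 82; y[2] = 2×4 + 5×4 + 4×5 + 5×3 + 3×5 = 78; y[3] = 2×5 + 5×4 + 4×4 + 5×5 + 3×3 = 80; y[4] = 2×3 + 5×5 + 4×4 + 5×4 + 3×5 = 82. Result: [77, 82, 78, 80, 82]

[77, 82, 78, 80, 82]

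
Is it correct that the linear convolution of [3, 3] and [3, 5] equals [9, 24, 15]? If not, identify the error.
Recompute linear convolution of [3, 3] and [3, 5]: y[0] = 3×3 = 9; y[1] = 3×5 + 3×3 = 24; y[2] = 3×5 = 15 → [9, 24, 15]. Given [9, 24, 15] matches, so answer: Yes

Yes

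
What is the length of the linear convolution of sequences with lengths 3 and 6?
Linear/full convolution length: m + n - 1 = 3 + 6 - 1 = 8

8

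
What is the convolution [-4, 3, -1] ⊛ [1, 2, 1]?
y[0] = -4×1 = -4; y[1] = -4×2 + 3×1 = -5; y[2] = -4×1 + 3×2 + -1×1 = 1; y[3] = 3×1 + -1×2 = 1; y[4] = -1×1 = -1

[-4, -5, 1, 1, -1]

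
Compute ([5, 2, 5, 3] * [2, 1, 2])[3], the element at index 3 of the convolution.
Use y[k] = Σ_i a[i]·b[k-i] at k=3. y[3] = 2×2 + 5×1 + 3×2 = 15

15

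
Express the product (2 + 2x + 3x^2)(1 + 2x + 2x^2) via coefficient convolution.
Ascending coefficients: a = [2, 2, 3], b = [1, 2, 2]. c[0] = 2×1 = 2; c[1] = 2×2 + 2×1 = 6; c[2] = 2×2 + 2×2 + 3×1 = 11; c[3] = 2×2 + 3×2 = 10; c[4] = 3×2 = 6. Result coefficients: [2, 6, 11, 10, 6] → 2 + 6x + 11x^2 + 10x^3 + 6x^4

2 + 6x + 11x^2 + 10x^3 + 6x^4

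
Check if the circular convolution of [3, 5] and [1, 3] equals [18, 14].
Recompute circular convolution of [3, 5] and [1, 3]: y[0] = 3×1 + 5×3 = 18; y[1] = 3×3 + 5×1 = 14 → [18, 14]. Given [18, 14] matches, so answer: Yes

Yes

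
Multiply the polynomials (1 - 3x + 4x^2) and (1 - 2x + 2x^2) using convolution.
Ascending coefficients: a = [1, -3, 4], b = [1, -2, 2]. c[0] = 1×1 = 1; c[1] = 1×-2 + -3×1 = -5; c[2] = 1×2 + -3×-2 + 4×1 = 12; c[3] = -3×2 + 4×-2 = -14; c[4] = 4×2 = 8. Result coefficients: [1, -5, 12, -14, 8] → 1 - 5x + 12x^2 - 14x^3 + 8x^4

1 - 5x + 12x^2 - 14x^3 + 8x^4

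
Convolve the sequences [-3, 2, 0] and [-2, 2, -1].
y[0] = -3×-2 = 6; y[1] = -3×2 + 2×-2 = -10; y[2] = -3×-1 + 2×2 + 0×-2 = 7; y[3] = 2×-1 + 0×2 = -2; y[4] = 0×-1 = 0

[6, -10, 7, -2, 0]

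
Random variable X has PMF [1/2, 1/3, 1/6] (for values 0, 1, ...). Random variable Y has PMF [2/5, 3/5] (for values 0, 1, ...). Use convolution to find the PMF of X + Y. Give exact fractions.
P(X+Y=k) = Σ_i P(X=i)·P(Y=k-i) — a convolution of [1/2, 1/3, 1/6] and [2/5, 3/5]. P(X+Y=0) = (1/2)×(2/5) = 1/5; P(X+Y=1) = (1/2)×(3/5) + (1/3)×(2/5) = 3/10 + 2/15 = 13/30; P(X+Y=2) = (1/3)×(3/5) + (1/6)×(2/5) = 1/5 + 1/15 = 4/15; P(X+Y=3) = (1/6)×(3/5) = 1/10. PMF: [1/5, 13/30, 4/15, 1/10] (sums to 1 ✓)

[1/5, 13/30, 4/15, 1/10]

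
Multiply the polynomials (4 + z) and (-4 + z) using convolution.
Ascending coefficients: a = [4, 1], b = [-4, 1]. c[0] = 4×-4 = -16; c[1] = 4×1 + 1×-4 = 0; c[2] = 1×1 = 1. Result coefficients: [-16, 0, 1] → -16 + z^2

-16 + z^2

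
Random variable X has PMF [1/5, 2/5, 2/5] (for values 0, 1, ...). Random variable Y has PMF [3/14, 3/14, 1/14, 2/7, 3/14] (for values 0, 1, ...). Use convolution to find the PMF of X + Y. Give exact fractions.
P(X+Y=k) = Σ_i P(X=i)·P(Y=k-i) — a convolution of [1/5, 2/5, 2/5] and [3/14, 3/14, 1/14, 2/7, 3/14]. P(X+Y=0) = (1/5)×(3/14) = 3/70; P(X+Y=1) = (1/5)×(3/14) + (2/5)×(3/14) = 3/70 + 3/35 = 9/70; P(X+Y=2) = (1/5)×(1/14) + (2/5)×(3/14) + (2/5)×(3/14) = 1/70 + 3/35 + 3/35 = 13/70; P(X+Y=3) = (1/5)×(2/7) + (2/5)×(1/14) + (2/5)×(3/14) = 2/35 + 1/35 + 3/35 = 6/35; P(X+Y=4) = (1/5)×(3/14) + (2/5)×(2/7) + (2/5)×(1/14) = 3/70 + 4/35 + 1/35 = 13/70; P(X+Y=5) = (2/5)×(3/14) + (2/5)×(2/7) = 3/35 + 4/35 = 1/5; P(X+Y=6) = (2/5)×(3/14) = 3/35. PMF: [3/70, 9/70, 13/70, 6/35, 13/70, 1/5, 3/35] (sums to 1 ✓)

[3/70, 9/70, 13/70, 6/35, 13/70, 1/5, 3/35]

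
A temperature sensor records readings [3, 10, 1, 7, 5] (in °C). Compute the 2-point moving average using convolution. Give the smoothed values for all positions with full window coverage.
2-point moving average kernel = [1, 1]. Apply in 'valid' mode (full window coverage): avg[0] = (3 + 10) / 2 = 6.5; avg[1] = (10 + 1) / 2 = 5.5; avg[2] = (1 + 7) / 2 = 4.0; avg[3] = (7 + 5) / 2 = 6.0. Smoothed values: [6.5, 5.5, 4.0, 6.0]

[6.5, 5.5, 4.0, 6.0]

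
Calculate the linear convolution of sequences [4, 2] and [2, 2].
y[0] = 4×2 = 8; y[1] = 4×2 + 2×2 = 12; y[2] = 2×2 = 4

[8, 12, 4]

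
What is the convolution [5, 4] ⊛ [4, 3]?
y[0] = 5×4 = 20; y[1] = 5×3 + 4×4 = 31; y[2] = 4×3 = 12

[20, 31, 12]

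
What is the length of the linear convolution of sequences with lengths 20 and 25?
Linear/full convolution length: m + n - 1 = 20 + 25 - 1 = 44

44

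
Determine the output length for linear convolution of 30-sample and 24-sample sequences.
Linear/full convolution length: m + n - 1 = 30 + 24 - 1 = 53

53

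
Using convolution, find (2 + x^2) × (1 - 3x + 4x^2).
Ascending coefficients: a = [2, 0, 1], b = [1, -3, 4]. c[0] = 2×1 = 2; c[1] = 2×-3 + 0×1 = -6; c[2] = 2×4 + 0×-3 + 1×1 = 9; c[3] = 0×4 + 1×-3 = -3; c[4] = 1×4 = 4. Result coefficients: [2, -6, 9, -3, 4] → 2 - 6x + 9x^2 - 3x^3 + 4x^4

2 - 6x + 9x^2 - 3x^3 + 4x^4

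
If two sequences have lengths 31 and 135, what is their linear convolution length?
Linear/full convolution length: m + n - 1 = 31 + 135 - 1 = 165

165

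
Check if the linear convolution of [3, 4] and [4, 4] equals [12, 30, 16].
Recompute linear convolution of [3, 4] and [4, 4]: y[0] = 3×4 = 12; y[1] = 3×4 + 4×4 = 28; y[2] = 4×4 = 16 → [12, 28, 16]. Compare to given [12, 30, 16]: they differ at index 1: given 30, correct 28, so answer: No

No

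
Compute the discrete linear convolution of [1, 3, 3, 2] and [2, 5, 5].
y[0] = 1×2 = 2; y[1] = 1×5 + 3×2 = 11; y[2] = 1×5 + 3×5 + 3×2 = 26; y[3] = 3×5 + 3×5 + 2×2 = 34; y[4] = 3×5 + 2×5 = 25; y[5] = 2×5 = 10

[2, 11, 26, 34, 25, 10]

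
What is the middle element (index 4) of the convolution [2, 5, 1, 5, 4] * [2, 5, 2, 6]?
Use y[k] = Σ_i a[i]·b[k-i] at k=4. y[4] = 5×6 + 1×2 + 5×5 + 4×2 = 65

65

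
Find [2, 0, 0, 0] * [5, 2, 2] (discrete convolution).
y[0] = 2×5 = 10; y[1] = 2×2 + 0×5 = 4; y[2] = 2×2 + 0×2 + 0×5 = 4; y[3] = 0×2 + 0×2 + 0×5 = 0; y[4] = 0×2 + 0×2 = 0; y[5] = 0×2 = 0

[10, 4, 4, 0, 0, 0]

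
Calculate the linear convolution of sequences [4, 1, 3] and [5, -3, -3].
y[0] = 4×5 = 20; y[1] = 4×-3 + 1×5 = -7; y[2] = 4×-3 + 1×-3 + 3×5 = 0; y[3] = 1×-3 + 3×-3 = -12; y[4] = 3×-3 = -9

[20, -7, 0, -12, -9]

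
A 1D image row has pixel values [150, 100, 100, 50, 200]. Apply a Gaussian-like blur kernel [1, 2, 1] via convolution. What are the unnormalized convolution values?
Convolve image row [150, 100, 100, 50, 200] with kernel [1, 2, 1]: y[0] = 150×1 = 150; y[1] = 150×2 + 100×1 = 400; y[2] = 150×1 + 100×2 + 100×1 = 450; y[3] = 100×1 + 100×2 + 50×1 = 350; y[4] = 100×1 + 50×2 + 200×1 = 400; y[5] = 50×1 + 200×2 = 450; y[6] = 200×1 = 200 → [150, 400, 450, 350, 400, 450, 200]. Normalization factor = sum(kernel) = 4.

[150, 400, 450, 350, 400, 450, 200]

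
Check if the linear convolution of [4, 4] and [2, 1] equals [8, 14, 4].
Recompute linear convolution of [4, 4] and [2, 1]: y[0] = 4×2 = 8; y[1] = 4×1 + 4×2 = 12; y[2] = 4×1 = 4 → [8, 12, 4]. Compare to given [8, 14, 4]: they differ at index 1: given 14, correct 12, so answer: No

No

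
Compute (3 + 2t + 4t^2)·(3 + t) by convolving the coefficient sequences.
Ascending coefficients: a = [3, 2, 4], b = [3, 1]. c[0] = 3×3 = 9; c[1] = 3×1 + 2×3 = 9; c[2] = 2×1 + 4×3 = 14; c[3] = 4×1 = 4. Result coefficients: [9, 9, 14, 4] → 9 + 9t + 14t^2 + 4t^3

9 + 9t + 14t^2 + 4t^3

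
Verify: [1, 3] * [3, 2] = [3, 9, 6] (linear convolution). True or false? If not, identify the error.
Recompute linear convolution of [1, 3] and [3, 2]: y[0] = 1×3 = 3; y[1] = 1×2 + 3×3 = 11; y[2] = 3×2 = 6 → [3, 11, 6]. Compare to given [3, 9, 6]: they differ at index 1: given 9, correct 11, so answer: No

No. Error at index 1: given 9, correct 11.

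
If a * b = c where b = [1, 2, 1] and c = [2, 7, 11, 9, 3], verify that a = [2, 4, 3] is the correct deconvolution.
Forward-compute [2, 4, 3] * [1, 2, 1]: c[0] = 2×1 = 2; c[1] = 2×2 + 4×1 = 8; c[2] = 2×1 + 4×2 + 3×1 = 13; c[3] = 4×1 + 3×2 = 10; c[4] = 3×1 = 3 → [2, 8, 13, 10, 3]. Does not match given c = [2, 7, 11, 9, 3].

Not verified. [2, 4, 3] * [1, 2, 1] = [2, 8, 13, 10, 3], which differs from [2, 7, 11, 9, 3] at index 1.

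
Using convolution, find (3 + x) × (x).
Ascending coefficients: a = [3, 1], b = [0, 1]. c[0] = 3×0 = 0; c[1] = 3×1 + 1×0 = 3; c[2] = 1×1 = 1. Result coefficients: [0, 3, 1] → 3x + x^2

3x + x^2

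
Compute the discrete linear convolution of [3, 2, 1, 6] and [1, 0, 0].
y[0] = 3×1 = 3; y[1] = 3×0 + 2×1 = 2; y[2] = 3×0 + 2×0 + 1×1 = 1; y[3] = 2×0 + 1×0 + 6×1 = 6; y[4] = 1×0 + 6×0 = 0; y[5] = 6×0 = 0

[3, 2, 1, 6, 0, 0]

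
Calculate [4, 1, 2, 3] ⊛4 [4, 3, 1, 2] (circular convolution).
Use y[k] = Σ_j f[j]·g[(k-j) mod 4]. y[0] = 4×4 + 1×2 + 2×1 + 3×3 = 29; y[1] = 4×3 + 1×4 + 2×2 + 3×1 = 23; y[2] = 4×1 + 1×3 + 2×4 + 3×2 = 21; y[3] = 4×2 + 1×1 + 2×3 + 3×4 = 27. Result: [29, 23, 21, 27]

[29, 23, 21, 27]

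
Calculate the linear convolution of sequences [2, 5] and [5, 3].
y[0] = 2×5 = 10; y[1] = 2×3 + 5×5 = 31; y[2] = 5×3 = 15

[10, 31, 15]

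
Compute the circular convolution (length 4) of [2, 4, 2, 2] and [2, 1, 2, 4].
Use y[k] = Σ_j a[j]·b[(k-j) mod 4]. y[0] = 2×2 + 4×4 + 2×2 + 2×1 = 26; y[1] = 2×1 + 4×2 + 2×4 + 2×2 = 22; y[2] = 2×2 + 4×1 + 2×2 + 2×4 = 20; y[3] = 2×4 + 4×2 + 2×1 + 2×2 = 22. Result: [26, 22, 20, 22]

[26, 22, 20, 22]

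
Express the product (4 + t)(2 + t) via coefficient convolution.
Ascending coefficients: a = [4, 1], b = [2, 1]. c[0] = 4×2 = 8; c[1] = 4×1 + 1×2 = 6; c[2] = 1×1 = 1. Result coefficients: [8, 6, 1] → 8 + 6t + t^2

8 + 6t + t^2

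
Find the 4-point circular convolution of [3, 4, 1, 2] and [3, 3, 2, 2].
Use y[k] = Σ_j u[j]·v[(k-j) mod 4]. y[0] = 3×3 + 4×2 + 1×2 + 2×3 = 25; y[1] = 3×3 + 4×3 + 1×2 + 2×2 = 27; y[2] = 3×2 + 4×3 + 1×3 + 2×2 = 25; y[3] = 3×2 + 4×2 + 1×3 + 2×3 = 23. Result: [25, 27, 25, 23]

[25, 27, 25, 23]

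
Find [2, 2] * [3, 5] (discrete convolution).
y[0] = 2×3 = 6; y[1] = 2×5 + 2×3 = 16; y[2] = 2×5 = 10

[6, 16, 10]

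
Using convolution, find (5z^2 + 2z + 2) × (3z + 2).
Ascending coefficients: a = [2, 2, 5], b = [2, 3]. c[0] = 2×2 = 4; c[1] = 2×3 + 2×2 = 10; c[2] = 2×3 + 5×2 = 16; c[3] = 5×3 = 15. Result coefficients: [4, 10, 16, 15] → 15z^3 + 16z^2 + 10z + 4

15z^3 + 16z^2 + 10z + 4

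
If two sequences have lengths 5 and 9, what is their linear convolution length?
Linear/full convolution length: m + n - 1 = 5 + 9 - 1 = 13

13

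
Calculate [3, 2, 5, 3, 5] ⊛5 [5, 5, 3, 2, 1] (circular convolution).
Use y[k] = Σ_j x[j]·h[(k-j) mod 5]. y[0] = 3×5 + 2×1 + 5×2 + 3×3 + 5×5 = 61; y[1] = 3×5 + 2×5 + 5×1 + 3×2 + 5×3 = 51; y[2] = 3×3 + 2×5 + 5×5 + 3×1 + 5×2 = 57; y[3] = 3×2 + 2×3 + 5×5 + 3×5 + 5×1 = 57; y[4] = 3×1 + 2×2 + 5×3 + 3×5 + 5×5 = 62. Result: [61, 51, 57, 57, 62]

[61, 51, 57, 57, 62]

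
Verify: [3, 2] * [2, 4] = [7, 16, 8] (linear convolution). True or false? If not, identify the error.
Recompute linear convolution of [3, 2] and [2, 4]: y[0] = 3×2 = 6; y[1] = 3×4 + 2×2 = 16; y[2] = 2×4 = 8 → [6, 16, 8]. Compare to given [7, 16, 8]: they differ at index 0: given 7, correct 6, so answer: No

No. Error at index 0: given 7, correct 6.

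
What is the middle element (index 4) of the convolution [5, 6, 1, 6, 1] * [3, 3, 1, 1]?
Use y[k] = Σ_i a[i]·b[k-i] at k=4. y[4] = 6×1 + 1×1 + 6×3 + 1×3 = 28

28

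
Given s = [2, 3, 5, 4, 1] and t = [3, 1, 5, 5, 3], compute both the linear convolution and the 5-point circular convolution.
Linear: y_lin[0] = 2×3 = 6; y_lin[1] = 2×1 + 3×3 = 11; y_lin[2] = 2×5 + 3×1 + 5×3 = 28; y_lin[3] = 2×5 + 3×5 + 5×1 + 4×3 = 42; y_lin[4] = 2×3 + 3×5 + 5×5 + 4×1 + 1×3 = 53; y_lin[5] = 3×3 + 5×5 + 4×5 + 1×1 = 55; y_lin[6] = 5×3 + 4×5 + 1×5 = 40; y_lin[7] = 4×3 + 1×5 = 17; y_lin[8] = 1×3 = 3 → [6, 11, 28, 42, 53, 55, 40, 17, 3]. Circular (length 5): y[0] = 2×3 + 3×3 + 5×5 + 4×5 + 1×1 = 61; y[1] = 2×1 + 3×3 + 5×3 + 4×5 + 1×5 = 51; y[2] = 2×5 + 3×1 + 5×3 + 4×3 + 1×5 = 45; y[3] = 2×5 + 3×5 + 5×1 + 4×3 + 1×3 = 45; y[4] = 2×3 + 3×5 + 5×5 + 4×1 + 1×3 = 53 → [61, 51, 45, 45, 53]

Linear: [6, 11, 28, 42, 53, 55, 40, 17, 3], Circular: [61, 51, 45, 45, 53]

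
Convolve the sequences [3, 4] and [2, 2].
y[0] = 3×2 = 6; y[1] = 3×2 + 4×2 = 14; y[2] = 4×2 = 8

[6, 14, 8]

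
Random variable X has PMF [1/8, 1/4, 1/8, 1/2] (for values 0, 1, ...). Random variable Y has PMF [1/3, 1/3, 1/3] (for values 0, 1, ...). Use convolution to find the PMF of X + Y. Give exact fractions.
P(X+Y=k) = Σ_i P(X=i)·P(Y=k-i) — a convolution of [1/8, 1/4, 1/8, 1/2] and [1/3, 1/3, 1/3]. P(X+Y=0) = (1/8)×(1/3) = 1/24; P(X+Y=1) = (1/8)×(1/3) + (1/4)×(1/3) = 1/24 + 1/12 = 1/8; P(X+Y=2) = (1/8)×(1/3) + (1/4)×(1/3) + (1/8)×(1/3) = 1/24 + 1/12 + 1/24 = 1/6; P(X+Y=3) = (1/4)×(1/3) + (1/8)×(1/3) + (1/2)×(1/3) = 1/12 + 1/24 + 1/6 = 7/24; P(X+Y=4) = (1/8)×(1/3) + (1/2)×(1/3) = 1/24 + 1/6 = 5/24; P(X+Y=5) = (1/2)×(1/3) = 1/6. PMF: [1/24, 1/8, 1/6, 7/24, 5/24, 1/6] (sums to 1 ✓)

[1/24, 1/8, 1/6, 7/24, 5/24, 1/6]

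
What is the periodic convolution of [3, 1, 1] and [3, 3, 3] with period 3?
Use y[k] = Σ_j x[j]·h[(k-j) mod 3]. y[0] = 3×3 + 1×3 + 1×3 = 15; y[1] = 3×3 + 1×3 + 1×3 = 15; y[2] = 3×3 + 1×3 + 1×3 = 15. Result: [15, 15, 15]

[15, 15, 15]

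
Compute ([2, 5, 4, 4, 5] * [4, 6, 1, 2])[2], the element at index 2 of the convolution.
Use y[k] = Σ_i a[i]·b[k-i] at k=2. y[2] = 2×1 + 5×6 + 4×4 = 48

48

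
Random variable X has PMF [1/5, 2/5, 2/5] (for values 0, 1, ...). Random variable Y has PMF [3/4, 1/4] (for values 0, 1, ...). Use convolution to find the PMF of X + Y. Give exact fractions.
P(X+Y=k) = Σ_i P(X=i)·P(Y=k-i) — a convolution of [1/5, 2/5, 2/5] and [3/4, 1/4]. P(X+Y=0) = (1/5)×(3/4) = 3/20; P(X+Y=1) = (1/5)×(1/4) + (2/5)×(3/4) = 1/20 + 3/10 = 7/20; P(X+Y=2) = (2/5)×(1/4) + (2/5)×(3/4) = 1/10 + 3/10 = 2/5; P(X+Y=3) = (2/5)×(1/4) = 1/10. PMF: [3/20, 7/20, 2/5, 1/10] (sums to 1 ✓)

[3/20, 7/20, 2/5, 1/10]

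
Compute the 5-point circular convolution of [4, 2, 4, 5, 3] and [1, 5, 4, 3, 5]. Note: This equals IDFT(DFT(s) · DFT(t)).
Either evaluate y[k] = Σ_j s[j]·t[(k-j) mod 5] directly, or use IDFT(DFT(s) · DFT(t)). y[0] = 4×1 + 2×5 + 4×3 + 5×4 + 3×5 = 61; y[1] = 4×5 + 2×1 + 4×5 + 5×3 + 3×4 = 69; y[2] = 4×4 + 2×5 + 4×1 + 5×5 + 3×3 = 64; y[3] = 4×3 + 2×4 + 4×5 + 5×1 + 3×5 = 60; y[4] = 4×5 + 2×3 + 4×4 + 5×5 + 3×1 = 70. Result: [61, 69, 64, 60, 70]

[61, 69, 64, 60, 70]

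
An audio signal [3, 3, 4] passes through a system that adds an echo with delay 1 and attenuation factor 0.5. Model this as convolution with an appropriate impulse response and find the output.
Direct-path + delayed-attenuated-path model → impulse response h = [1, 0.5] (1 at lag 0, 0.5 at lag 1). Output y[n] = x[n] + 0.5·x[n - 1] (with x[n] = 0 outside 0..2): y[0] = 3 + 0.5×0 = 3; y[1] = 3 + 0.5×3 = 4.5; y[2] = 4 + 0.5×3 = 5.5; y[3] = 0 + 0.5×4 = 2.0. So y = [3, 4.5, 5.5, 2.0]

[3, 4.5, 5.5, 2.0]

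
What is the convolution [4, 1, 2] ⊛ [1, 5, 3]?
y[0] = 4×1 = 4; y[1] = 4×5 + 1×1 = 21; y[2] = 4×3 + 1×5 + 2×1 = 19; y[3] = 1×3 + 2×5 = 13; y[4] = 2×3 = 6

[4, 21, 19, 13, 6]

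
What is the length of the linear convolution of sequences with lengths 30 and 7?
Linear/full convolution length: m + n - 1 = 30 + 7 - 1 = 36

36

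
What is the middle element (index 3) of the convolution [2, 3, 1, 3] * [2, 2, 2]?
Use y[k] = Σ_i a[i]·b[k-i] at k=3. y[3] = 3×2 + 1×2 + 3×2 = 14

14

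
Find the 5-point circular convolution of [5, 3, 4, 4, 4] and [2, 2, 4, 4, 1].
Use y[k] = Σ_j f[j]·g[(k-j) mod 5]. y[0] = 5×2 + 3×1 + 4×4 + 4×4 + 4×2 = 53; y[1] = 5×2 + 3×2 + 4×1 + 4×4 + 4×4 = 52; y[2] = 5×4 + 3×2 + 4×2 + 4×1 + 4×4 = 54; y[3] = 5×4 + 3×4 + 4×2 + 4×2 + 4×1 = 52; y[4] = 5×1 + 3×4 + 4×4 + 4×2 + 4×2 = 49. Result: [53, 52, 54, 52, 49]

[53, 52, 54, 52, 49]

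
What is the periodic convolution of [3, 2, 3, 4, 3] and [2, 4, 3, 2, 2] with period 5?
Use y[k] = Σ_j s[j]·t[(k-j) mod 5]. y[0] = 3×2 + 2×2 + 3×2 + 4×3 + 3×4 = 40; y[1] = 3×4 + 2×2 + 3×2 + 4×2 + 3×3 = 39; y[2] = 3×3 + 2×4 + 3×2 + 4×2 + 3×2 = 37; y[3] = 3×2 + 2×3 + 3×4 + 4×2 + 3×2 = 38; y[4] = 3×2 + 2×2 + 3×3 + 4×4 + 3×2 = 41. Result: [40, 39, 37, 38, 41]

[40, 39, 37, 38, 41]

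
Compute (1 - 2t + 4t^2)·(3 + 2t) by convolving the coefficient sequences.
Ascending coefficients: a = [1, -2, 4], b = [3, 2]. c[0] = 1×3 = 3; c[1] = 1×2 + -2×3 = -4; c[2] = -2×2 + 4×3 = 8; c[3] = 4×2 = 8. Result coefficients: [3, -4, 8, 8] → 3 - 4t + 8t^2 + 8t^3

3 - 4t + 8t^2 + 8t^3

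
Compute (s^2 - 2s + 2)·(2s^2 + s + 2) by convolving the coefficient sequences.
Ascending coefficients: a = [2, -2, 1], b = [2, 1, 2]. c[0] = 2×2 = 4; c[1] = 2×1 + -2×2 = -2; c[2] = 2×2 + -2×1 + 1×2 = 4; c[3] = -2×2 + 1×1 = -3; c[4] = 1×2 = 2. Result coefficients: [4, -2, 4, -3, 2] → 2s^4 - 3s^3 + 4s^2 - 2s + 4

2s^4 - 3s^3 + 4s^2 - 2s + 4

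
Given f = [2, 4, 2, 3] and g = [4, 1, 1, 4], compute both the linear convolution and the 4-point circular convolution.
Linear: y_lin[0] = 2×4 = 8; y_lin[1] = 2×1 + 4×4 = 18; y_lin[2] = 2×1 + 4×1 + 2×4 = 14; y_lin[3] = 2×4 + 4×1 + 2×1 + 3×4 = 26; y_lin[4] = 4×4 + 2×1 + 3×1 = 21; y_lin[5] = 2×4 + 3×1 = 11; y_lin[6] = 3×4 = 12 → [8, 18, 14, 26, 21, 11, 12]. Circular (length 4): y[0] = 2×4 + 4×4 + 2×1 + 3×1 = 29; y[1] = 2×1 + 4×4 + 2×4 + 3×1 = 29; y[2] = 2×1 + 4×1 + 2×4 + 3×4 = 26; y[3] = 2×4 + 4×1 + 2×1 + 3×4 = 26 → [29, 29, 26, 26]

Linear: [8, 18, 14, 26, 21, 11, 12], Circular: [29, 29, 26, 26]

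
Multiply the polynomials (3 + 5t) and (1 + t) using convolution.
Ascending coefficients: a = [3, 5], b = [1, 1]. c[0] = 3×1 = 3; c[1] = 3×1 + 5×1 = 8; c[2] = 5×1 = 5. Result coefficients: [3, 8, 5] → 3 + 8t + 5t^2

3 + 8t + 5t^2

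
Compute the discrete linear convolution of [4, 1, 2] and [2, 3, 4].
y[0] = 4×2 = 8; y[1] = 4×3 + 1×2 = 14; y[2] = 4×4 + 1×3 + 2×2 = 23; y[3] = 1×4 + 2×3 = 10; y[4] = 2×4 = 8

[8, 14, 23, 10, 8]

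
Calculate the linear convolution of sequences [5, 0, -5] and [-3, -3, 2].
y[0] = 5×-3 = -15; y[1] = 5×-3 + 0×-3 = -15; y[2] = 5×2 + 0×-3 + -5×-3 = 25; y[3] = 0×2 + -5×-3 = 15; y[4] = -5×2 = -10

[-15, -15, 25, 15, -10]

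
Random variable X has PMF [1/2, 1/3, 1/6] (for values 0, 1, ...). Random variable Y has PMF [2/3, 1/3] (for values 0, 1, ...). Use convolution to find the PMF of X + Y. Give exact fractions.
P(X+Y=k) = Σ_i P(X=i)·P(Y=k-i) — a convolution of [1/2, 1/3, 1/6] and [2/3, 1/3]. P(X+Y=0) = (1/2)×(2/3) = 1/3; P(X+Y=1) = (1/2)×(1/3) + (1/3)×(2/3) = 1/6 + 2/9 = 7/18; P(X+Y=2) = (1/3)×(1/3) + (1/6)×(2/3) = 1/9 + 1/9 = 2/9; P(X+Y=3) = (1/6)×(1/3) = 1/18. PMF: [1/3, 7/18, 2/9, 1/18] (sums to 1 ✓)

[1/3, 7/18, 2/9, 1/18]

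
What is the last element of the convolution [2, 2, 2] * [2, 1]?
Use y[k] = Σ_i a[i]·b[k-i] at k=3. y[3] = 2×1 = 2

2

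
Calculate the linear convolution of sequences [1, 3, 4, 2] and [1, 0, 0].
y[0] = 1×1 = 1; y[1] = 1×0 + 3×1 = 3; y[2] = 1×0 + 3×0 + 4×1 = 4; y[3] = 3×0 + 4×0 + 2×1 = 2; y[4] = 4×0 + 2×0 = 0; y[5] = 2×0 = 0

[1, 3, 4, 2, 0, 0]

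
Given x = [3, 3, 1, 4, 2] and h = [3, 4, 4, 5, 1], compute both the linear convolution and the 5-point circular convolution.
Linear: y_lin[0] = 3×3 = 9; y_lin[1] = 3×4 + 3×3 = 21; y_lin[2] = 3×4 + 3×4 + 1×3 = 27; y_lin[3] = 3×5 + 3×4 + 1×4 + 4×3 = 43; y_lin[4] = 3×1 + 3×5 + 1×4 + 4×4 + 2×3 = 44; y_lin[5] = 3×1 + 1×5 + 4×4 + 2×4 = 32; y_lin[6] = 1×1 + 4×5 + 2×4 = 29; y_lin[7] = 4×1 + 2×5 = 14; y_lin[8] = 2×1 = 2 → [9, 21, 27, 43, 44, 32, 29, 14, 2]. Circular (length 5): y[0] = 3×3 + 3×1 + 1×5 + 4×4 + 2×4 = 41; y[1] = 3×4 + 3×3 + 1×1 + 4×5 + 2×4 = 50; y[2] = 3×4 + 3×4 + 1×3 + 4×1 + 2×5 = 41; y[3] = 3×5 + 3×4 + 1×4 + 4×3 + 2×1 = 45; y[4] = 3×1 + 3×5 + 1×4 + 4×4 + 2×3 = 44 → [41, 50, 41, 45, 44]

Linear: [9, 21, 27, 43, 44, 32, 29, 14, 2], Circular: [41, 50, 41, 45, 44]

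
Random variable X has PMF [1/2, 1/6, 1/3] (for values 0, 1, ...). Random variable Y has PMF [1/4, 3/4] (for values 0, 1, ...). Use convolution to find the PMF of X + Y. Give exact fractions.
P(X+Y=k) = Σ_i P(X=i)·P(Y=k-i) — a convolution of [1/2, 1/6, 1/3] and [1/4, 3/4]. P(X+Y=0) = (1/2)×(1/4) = 1/8; P(X+Y=1) = (1/2)×(3/4) + (1/6)×(1/4) = 3/8 + 1/24 = 5/12; P(X+Y=2) = (1/6)×(3/4) + (1/3)×(1/4) = 1/8 + 1/12 = 5/24; P(X+Y=3) = (1/3)×(3/4) = 1/4. PMF: [1/8, 5/12, 5/24, 1/4] (sums to 1 ✓)

[1/8, 5/12, 5/24, 1/4]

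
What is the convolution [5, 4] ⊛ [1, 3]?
y[0] = 5×1 = 5; y[1] = 5×3 + 4×1 = 19; y[2] = 4×3 = 12

[5, 19, 12]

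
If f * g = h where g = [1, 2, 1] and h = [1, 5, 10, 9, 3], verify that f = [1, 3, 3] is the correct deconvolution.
Forward-compute [1, 3, 3] * [1, 2, 1]: h[0] = 1×1 = 1; h[1] = 1×2 + 3×1 = 5; h[2] = 1×1 + 3×2 + 3×1 = 10; h[3] = 3×1 + 3×2 = 9; h[4] = 3×1 = 3 → [1, 5, 10, 9, 3]. Matches given h = [1, 5, 10, 9, 3], so verified.

Verified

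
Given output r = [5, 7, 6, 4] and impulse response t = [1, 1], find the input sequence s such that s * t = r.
Deconvolve r=[5, 7, 6, 4] by t=[1, 1]. Since t[0]=1, solve forward: s[0] = r[0] / 1 = 5; s[1] = (r[1] - 5×1) / 1 = 2; s[2] = (r[2] - 2×1) / 1 = 4. So s = [5, 2, 4]. Check by forward convolution: r[0] = 5×1 = 5; r[1] = 5×1 + 2×1 = 7; r[2] = 2×1 + 4×1 = 6; r[3] = 4×1 = 4

[5, 2, 4]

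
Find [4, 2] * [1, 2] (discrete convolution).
y[0] = 4×1 = 4; y[1] = 4×2 + 2×1 = 10; y[2] = 2×2 = 4

[4, 10, 4]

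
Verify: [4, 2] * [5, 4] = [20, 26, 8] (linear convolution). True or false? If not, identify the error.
Recompute linear convolution of [4, 2] and [5, 4]: y[0] = 4×5 = 20; y[1] = 4×4 + 2×5 = 26; y[2] = 2×4 = 8 → [20, 26, 8]. Given [20, 26, 8] matches, so answer: Yes

Yes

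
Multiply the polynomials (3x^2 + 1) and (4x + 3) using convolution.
Ascending coefficients: a = [1, 0, 3], b = [3, 4]. c[0] = 1×3 = 3; c[1] = 1×4 + 0×3 = 4; c[2] = 0×4 + 3×3 = 9; c[3] = 3×4 = 12. Result coefficients: [3, 4, 9, 12] → 12x^3 + 9x^2 + 4x + 3

12x^3 + 9x^2 + 4x + 3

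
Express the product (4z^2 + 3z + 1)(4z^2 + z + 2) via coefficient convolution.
Ascending coefficients: a = [1, 3, 4], b = [2, 1, 4]. c[0] = 1×2 = 2; c[1] = 1×1 + 3×2 = 7; c[2] = 1×4 + 3×1 + 4×2 = 15; c[3] = 3×4 + 4×1 = 16; c[4] = 4×4 = 16. Result coefficients: [2, 7, 15, 16, 16] → 16z^4 + 16z^3 + 15z^2 + 7z + 2

16z^4 + 16z^3 + 15z^2 + 7z + 2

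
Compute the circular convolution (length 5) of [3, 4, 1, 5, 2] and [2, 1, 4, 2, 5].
Use y[k] = Σ_j u[j]·v[(k-j) mod 5]. y[0] = 3×2 + 4×5 + 1×2 + 5×4 + 2×1 = 50; y[1] = 3×1 + 4×2 + 1×5 + 5×2 + 2×4 = 34; y[2] = 3×4 + 4×1 + 1×2 + 5×5 + 2×2 = 47; y[3] = 3×2 + 4×4 + 1×1 + 5×2 + 2×5 = 43; y[4] = 3×5 + 4×2 + 1×4 + 5×1 + 2×2 = 36. Result: [50, 34, 47, 43, 36]

[50, 34, 47, 43, 36]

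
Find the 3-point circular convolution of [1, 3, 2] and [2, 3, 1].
Use y[k] = Σ_j f[j]·g[(k-j) mod 3]. y[0] = 1×2 + 3×1 + 2×3 = 11; y[1] = 1×3 + 3×2 + 2×1 = 11; y[2] = 1×1 + 3×3 + 2×2 = 14. Result: [11, 11, 14]

[11, 11, 14]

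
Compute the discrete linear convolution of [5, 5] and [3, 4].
y[0] = 5×3 = 15; y[1] = 5×4 + 5×3 = 35; y[2] = 5×4 = 20

[15, 35, 20]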